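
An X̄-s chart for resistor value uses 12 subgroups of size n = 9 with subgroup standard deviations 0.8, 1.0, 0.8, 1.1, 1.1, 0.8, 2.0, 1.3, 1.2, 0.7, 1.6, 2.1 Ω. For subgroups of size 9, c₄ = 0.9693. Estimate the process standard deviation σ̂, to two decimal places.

1.25

s̄ = (0.8 + 1.0 + 0.8 + 1.1 + 1.1 + 0.8 + 2.0 + 1.3 + 1.2 + 0.7 + 1.6 + 2.1) / 12 = 1.2083
σ̂ = s̄ / c₄ = 1.2083 / 0.9693 = 1.2466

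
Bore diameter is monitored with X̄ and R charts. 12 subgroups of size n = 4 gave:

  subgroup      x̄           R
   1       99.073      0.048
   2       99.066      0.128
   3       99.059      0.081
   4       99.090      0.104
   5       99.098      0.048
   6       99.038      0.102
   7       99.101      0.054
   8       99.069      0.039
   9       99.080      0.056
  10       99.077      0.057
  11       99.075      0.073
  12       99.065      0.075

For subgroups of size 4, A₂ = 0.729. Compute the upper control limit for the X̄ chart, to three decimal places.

99.127

X̄̄ = (99.073 + 99.066 + 99.059 + 99.090 + 99.098 + 99.038 + 99.101 + 99.069 + 99.080 + 99.077 + 99.075 + 99.065) / 12 = 1188.8910 / 12 = 99.0743
R̄ = (0.048 + 0.128 + 0.081 + 0.104 + 0.048 + 0.102 + 0.054 + 0.039 + 0.056 + 0.057 + 0.073 + 0.075) / 12 = 0.8650 / 12 = 0.0721
UCL = X̄̄ + A₂·R̄ = 99.0743 + 0.729 × 0.0721 = 99.1268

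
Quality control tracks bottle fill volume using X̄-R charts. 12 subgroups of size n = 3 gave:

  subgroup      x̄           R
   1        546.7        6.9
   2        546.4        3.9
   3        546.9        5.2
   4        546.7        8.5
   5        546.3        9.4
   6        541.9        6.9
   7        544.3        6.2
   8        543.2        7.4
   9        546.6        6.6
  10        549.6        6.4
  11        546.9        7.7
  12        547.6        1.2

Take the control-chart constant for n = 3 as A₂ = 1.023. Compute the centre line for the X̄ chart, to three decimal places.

546.092

X̄̄ = (546.7 + 546.4 + 546.9 + 546.7 + 546.3 + 541.9 + 544.3 + 543.2 + 546.6 + 549.6 + 546.9 + 547.6) / 12 = 6553.1000 / 12 = 546.0917
CL = X̄̄ = 546.0917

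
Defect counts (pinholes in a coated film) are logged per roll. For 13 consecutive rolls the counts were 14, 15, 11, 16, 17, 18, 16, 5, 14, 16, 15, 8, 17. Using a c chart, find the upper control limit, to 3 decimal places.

25.225

c̄ = (14 + 15 + 11 + 16 + 17 + 18 + 16 + 5 + 14 + 16 + 15 + 8 + 17) / 13 = 182 / 13 = 14.0000
UCL = c̄ + 3√c̄ = 14.0000 + 3 × √14.0000 = 14.0000 + 3 × 3.7417 = 25.2250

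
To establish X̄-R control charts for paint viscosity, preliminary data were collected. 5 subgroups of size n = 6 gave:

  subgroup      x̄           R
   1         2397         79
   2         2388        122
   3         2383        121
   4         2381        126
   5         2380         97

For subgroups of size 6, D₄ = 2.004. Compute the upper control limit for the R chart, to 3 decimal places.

R̄ = (79 + 122 + 121 + 126 + 97) / 5 = 545.0000 / 5 = 109.0000
UCL_R = D₄·R̄ = 2.004 × 109.0000 = 218.4360

218.436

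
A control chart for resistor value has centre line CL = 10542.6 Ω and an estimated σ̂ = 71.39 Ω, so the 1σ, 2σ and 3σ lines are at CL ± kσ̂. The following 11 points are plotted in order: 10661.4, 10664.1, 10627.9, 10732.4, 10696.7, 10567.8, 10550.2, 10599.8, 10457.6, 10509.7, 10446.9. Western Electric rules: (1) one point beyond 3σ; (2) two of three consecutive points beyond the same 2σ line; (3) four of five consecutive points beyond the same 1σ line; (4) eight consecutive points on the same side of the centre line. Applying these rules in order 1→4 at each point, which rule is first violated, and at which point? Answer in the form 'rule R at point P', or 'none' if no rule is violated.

Zone of each point (C = within 1σ̂, B = 1σ̂–2σ̂, A = 2σ̂–3σ̂, * = beyond 3σ̂; sign = side of CL): 1:+B, 2:+B, 3:+B, 4:+A, 5:+A, 6:+C, 7:+C, 8:+C, 9:-B, 10:-C, 11:-B
Rule 3 (four of five consecutive points beyond the same 1σ limit) is satisfied at point 4.

rule 3 at point 4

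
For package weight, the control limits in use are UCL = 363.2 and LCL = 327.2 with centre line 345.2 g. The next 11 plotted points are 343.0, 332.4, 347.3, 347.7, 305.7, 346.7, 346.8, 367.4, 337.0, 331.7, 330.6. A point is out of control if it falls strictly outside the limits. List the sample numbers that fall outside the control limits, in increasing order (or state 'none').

5, 8

Compare each point to [327.2, 363.2]: sample 5 = 305.7 < LCL; sample 8 = 367.4 > UCL.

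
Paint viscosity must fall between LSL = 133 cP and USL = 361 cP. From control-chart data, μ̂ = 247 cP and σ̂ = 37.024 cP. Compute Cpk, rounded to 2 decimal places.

1.03

Cpu = (USL − μ̂) / (3σ̂) = (361 − 247) / (3 × 37.024) = 1.0264; Cpl = (μ̂ − LSL) / (3σ̂) = (247 − 133) / (3 × 37.024) = 1.0264; Cpk = min(Cpu, Cpl) = 1.0264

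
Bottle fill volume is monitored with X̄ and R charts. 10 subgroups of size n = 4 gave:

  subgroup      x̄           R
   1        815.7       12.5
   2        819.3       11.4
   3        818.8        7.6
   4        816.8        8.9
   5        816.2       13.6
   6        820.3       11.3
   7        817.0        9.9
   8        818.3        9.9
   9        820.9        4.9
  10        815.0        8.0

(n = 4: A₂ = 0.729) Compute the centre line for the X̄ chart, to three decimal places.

817.830

X̄̄ = (815.7 + 819.3 + 818.8 + 816.8 + 816.2 + 820.3 + 817.0 + 818.3 + 820.9 + 815.0) / 10 = 8178.3000 / 10 = 817.8300
CL = X̄̄ = 817.8300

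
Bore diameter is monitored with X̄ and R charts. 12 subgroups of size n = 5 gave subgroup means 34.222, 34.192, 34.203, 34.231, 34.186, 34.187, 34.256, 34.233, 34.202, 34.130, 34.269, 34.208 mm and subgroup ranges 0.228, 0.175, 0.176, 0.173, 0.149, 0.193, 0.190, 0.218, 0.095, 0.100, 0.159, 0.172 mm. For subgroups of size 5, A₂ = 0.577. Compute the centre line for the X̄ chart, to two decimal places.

X̄̄ = (34.222 + 34.192 + 34.203 + 34.231 + 34.186 + 34.187 + 34.256 + 34.233 + 34.202 + 34.130 + 34.269 + 34.208) / 12 = 410.5190 / 12 = 34.2099
CL = X̄̄ = 34.2099

34.21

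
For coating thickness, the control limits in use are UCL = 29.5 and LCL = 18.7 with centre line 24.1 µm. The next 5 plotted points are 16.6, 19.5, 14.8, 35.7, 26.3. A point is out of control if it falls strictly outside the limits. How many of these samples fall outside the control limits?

3

Compare each point to [18.7, 29.5]: sample 1 = 16.6 < LCL; sample 3 = 14.8 < LCL; sample 4 = 35.7 > UCL.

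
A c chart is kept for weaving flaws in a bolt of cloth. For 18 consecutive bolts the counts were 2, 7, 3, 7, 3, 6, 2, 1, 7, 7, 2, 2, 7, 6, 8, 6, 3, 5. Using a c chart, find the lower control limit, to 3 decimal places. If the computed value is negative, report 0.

0.000

c̄ = (2 + 7 + 3 + 7 + 3 + 6 + 2 + 1 + 7 + 7 + 2 + 2 + 7 + 6 + 8 + 6 + 3 + 5) / 18 = 84 / 18 = 4.6667
LCL = c̄ − 3√c̄ = 4.6667 − 3 × 2.1602 = -1.8141 → 0 (cannot be negative)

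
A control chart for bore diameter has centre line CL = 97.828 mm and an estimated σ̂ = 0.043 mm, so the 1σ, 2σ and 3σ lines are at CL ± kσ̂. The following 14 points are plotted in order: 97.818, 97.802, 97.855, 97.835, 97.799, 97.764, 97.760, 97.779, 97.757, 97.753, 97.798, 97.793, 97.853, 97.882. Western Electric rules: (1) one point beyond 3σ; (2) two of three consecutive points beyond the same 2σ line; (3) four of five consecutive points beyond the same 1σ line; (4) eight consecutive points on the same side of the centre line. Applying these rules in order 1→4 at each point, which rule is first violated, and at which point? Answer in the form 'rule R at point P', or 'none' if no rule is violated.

Zone of each point (C = within 1σ̂, B = 1σ̂–2σ̂, A = 2σ̂–3σ̂, * = beyond 3σ̂; sign = side of CL): 1:-C, 2:-C, 3:+C, 4:+C, 5:-C, 6:-B, 7:-B, 8:-B, 9:-B, 10:-B, 11:-C, 12:-C, 13:+C, 14:+B
Rule 3 (four of five consecutive points beyond the same 1σ limit) is satisfied at point 9.

rule 3 at point 9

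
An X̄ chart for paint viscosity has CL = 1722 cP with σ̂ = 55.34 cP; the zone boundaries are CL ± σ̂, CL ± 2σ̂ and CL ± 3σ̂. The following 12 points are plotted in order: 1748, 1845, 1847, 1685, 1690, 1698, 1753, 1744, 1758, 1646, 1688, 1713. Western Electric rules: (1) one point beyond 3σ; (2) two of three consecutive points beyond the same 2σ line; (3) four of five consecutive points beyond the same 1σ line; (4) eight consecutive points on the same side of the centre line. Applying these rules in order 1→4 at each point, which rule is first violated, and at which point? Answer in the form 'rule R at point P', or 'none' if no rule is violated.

rule 2 at point 3

Zone of each point (C = within 1σ̂, B = 1σ̂–2σ̂, A = 2σ̂–3σ̂, * = beyond 3σ̂; sign = side of CL): 1:+C, 2:+A, 3:+A, 4:-C, 5:-C, 6:-C, 7:+C, 8:+C, 9:+C, 10:-B, 11:-C, 12:-C
Rule 2 (two of three consecutive points beyond the same 2σ limit) is satisfied at point 3.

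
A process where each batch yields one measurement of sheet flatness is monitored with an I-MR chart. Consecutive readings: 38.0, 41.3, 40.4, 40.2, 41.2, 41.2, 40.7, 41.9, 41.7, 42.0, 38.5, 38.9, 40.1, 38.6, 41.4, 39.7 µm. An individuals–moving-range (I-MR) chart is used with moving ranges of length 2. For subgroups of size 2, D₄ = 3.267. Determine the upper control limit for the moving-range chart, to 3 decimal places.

Moving ranges: 3.3, 0.9, 0.2, 1.0, 0.0, 0.5, 1.2, 0.2, 0.3, 3.5, 0.4, 1.2, 1.5, 2.8, 1.7; M̄R̄ = 18.7000 / 15 = 1.2467
UCL_MR = D₄·M̄R̄ = 3.267 × 1.2467 = 4.0729

4.073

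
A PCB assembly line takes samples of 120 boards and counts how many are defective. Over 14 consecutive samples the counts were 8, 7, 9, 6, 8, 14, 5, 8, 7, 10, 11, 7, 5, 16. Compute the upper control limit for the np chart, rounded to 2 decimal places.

p̄ = Σdᵢ / (k·n) = 121 / (14 × 120) = 0.07202
UCL = np̄ + 3·√(np̄(1−p̄)) = 8.6429 + 3 × √(8.6429×0.92798) = 8.6429 + 3 × 2.8320 = 17.1389

17.14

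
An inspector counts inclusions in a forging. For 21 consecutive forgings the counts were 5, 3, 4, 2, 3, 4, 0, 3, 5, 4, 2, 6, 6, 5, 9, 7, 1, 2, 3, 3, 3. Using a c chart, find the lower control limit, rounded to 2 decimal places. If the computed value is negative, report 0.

c̄ = (5 + 3 + 4 + 2 + 3 + 4 + 0 + 3 + 5 + 4 + 2 + 6 + 6 + 5 + 9 + 7 + 1 + 2 + 3 + 3 + 3) / 21 = 80 / 21 = 3.8095
LCL = c̄ − 3√c̄ = 3.8095 − 3 × 1.9518 = -2.0459 → 0 (cannot be negative)

0.00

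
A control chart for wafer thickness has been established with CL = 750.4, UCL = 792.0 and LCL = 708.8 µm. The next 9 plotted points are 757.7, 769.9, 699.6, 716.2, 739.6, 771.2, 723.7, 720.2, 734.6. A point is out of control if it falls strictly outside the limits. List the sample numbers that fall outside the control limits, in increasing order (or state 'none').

Compare each point to [708.8, 792.0]: sample 3 = 699.6 < LCL.

3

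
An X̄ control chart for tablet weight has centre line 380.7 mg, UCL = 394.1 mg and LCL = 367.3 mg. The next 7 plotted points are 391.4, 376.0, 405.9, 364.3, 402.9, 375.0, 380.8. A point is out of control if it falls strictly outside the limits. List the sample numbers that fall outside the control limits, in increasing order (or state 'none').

Compare each point to [367.3, 394.1]: sample 3 = 405.9 > UCL; sample 4 = 364.3 < LCL; sample 5 = 402.9 > UCL.

3, 4, 5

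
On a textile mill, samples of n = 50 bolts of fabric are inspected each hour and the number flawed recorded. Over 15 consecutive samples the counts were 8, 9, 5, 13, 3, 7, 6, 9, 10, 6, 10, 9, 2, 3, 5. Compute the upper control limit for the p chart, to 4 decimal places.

0.2872

p̄ = Σdᵢ / (k·n) = 105 / (15 × 50) = 0.14000
UCL = p̄ + 3·√(p̄(1−p̄)/n) = 0.14000 + 3 × √(0.14000×0.86000/50) = 0.14000 + 3 × 0.04907 = 0.28721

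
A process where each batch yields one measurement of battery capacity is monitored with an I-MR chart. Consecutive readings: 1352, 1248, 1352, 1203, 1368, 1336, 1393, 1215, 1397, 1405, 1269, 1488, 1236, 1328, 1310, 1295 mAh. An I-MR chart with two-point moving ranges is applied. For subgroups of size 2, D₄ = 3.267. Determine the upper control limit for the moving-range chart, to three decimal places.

372.656

Moving ranges: 104, 104, 149, 165, 32, 57, 178, 182, 8, 136, 219, 252, 92, 18, 15; M̄R̄ = 1711.0000 / 15 = 114.0667
UCL_MR = D₄·M̄R̄ = 3.267 × 114.0667 = 372.6558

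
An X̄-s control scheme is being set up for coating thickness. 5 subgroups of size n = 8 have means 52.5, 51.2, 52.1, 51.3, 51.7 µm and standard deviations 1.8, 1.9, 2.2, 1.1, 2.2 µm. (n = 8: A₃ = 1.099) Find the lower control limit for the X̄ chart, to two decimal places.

49.74

X̄̄ = (52.5 + 51.2 + 52.1 + 51.3 + 51.7) / 5 = 51.7600
s̄ = (1.8 + 1.9 + 2.2 + 1.1 + 2.2) / 5 = 1.8400
LCL = X̄̄ − A₃·s̄ = 51.7600 − 1.099 × 1.8400 = 49.7378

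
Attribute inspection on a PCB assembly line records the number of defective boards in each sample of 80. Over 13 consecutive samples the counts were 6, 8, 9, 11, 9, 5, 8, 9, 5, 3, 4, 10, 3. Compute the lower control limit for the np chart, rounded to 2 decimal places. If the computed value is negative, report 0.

p̄ = Σdᵢ / (k·n) = 90 / (13 × 80) = 0.08654
LCL = np̄ − 3·√(np̄(1−p̄)) = 6.9231 − 3 × 2.5147 = -0.6212 → 0 (negative, so LCL = 0)

0.00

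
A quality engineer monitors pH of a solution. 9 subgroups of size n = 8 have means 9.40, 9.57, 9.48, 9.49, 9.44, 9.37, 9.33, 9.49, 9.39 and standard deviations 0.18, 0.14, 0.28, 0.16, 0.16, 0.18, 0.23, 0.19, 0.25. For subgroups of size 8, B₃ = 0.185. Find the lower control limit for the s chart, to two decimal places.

0.04

s̄ = (0.18 + 0.14 + 0.28 + 0.16 + 0.16 + 0.18 + 0.23 + 0.19 + 0.25) / 9 = 0.1967
LCL_s = B₃·s̄ = 0.185 × 0.1967 = 0.0364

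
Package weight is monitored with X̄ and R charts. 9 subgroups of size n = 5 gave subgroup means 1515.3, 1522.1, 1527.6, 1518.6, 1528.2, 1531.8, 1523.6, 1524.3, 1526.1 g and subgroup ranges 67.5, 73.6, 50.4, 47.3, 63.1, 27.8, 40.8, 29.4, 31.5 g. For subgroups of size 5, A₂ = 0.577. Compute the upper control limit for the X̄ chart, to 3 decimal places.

X̄̄ = (1515.3 + 1522.1 + 1527.6 + 1518.6 + 1528.2 + 1531.8 + 1523.6 + 1524.3 + 1526.1) / 9 = 13717.6000 / 9 = 1524.1778
R̄ = (67.5 + 73.6 + 50.4 + 47.3 + 63.1 + 27.8 + 40.8 + 29.4 + 31.5) / 9 = 431.4000 / 9 = 47.9333
UCL = X̄̄ + A₂·R̄ = 1524.1778 + 0.577 × 47.9333 = 1551.8353

1551.835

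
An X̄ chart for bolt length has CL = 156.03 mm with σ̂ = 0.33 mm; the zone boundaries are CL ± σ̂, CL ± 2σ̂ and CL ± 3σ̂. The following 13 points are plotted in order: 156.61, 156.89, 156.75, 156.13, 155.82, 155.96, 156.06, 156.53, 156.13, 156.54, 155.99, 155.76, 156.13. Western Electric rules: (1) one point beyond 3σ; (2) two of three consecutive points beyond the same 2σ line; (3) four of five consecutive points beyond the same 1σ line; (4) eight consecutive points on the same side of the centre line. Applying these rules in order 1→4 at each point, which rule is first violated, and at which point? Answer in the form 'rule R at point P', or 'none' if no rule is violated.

Zone of each point (C = within 1σ̂, B = 1σ̂–2σ̂, A = 2σ̂–3σ̂, * = beyond 3σ̂; sign = side of CL): 1:+B, 2:+A, 3:+A, 4:+C, 5:-C, 6:-C, 7:+C, 8:+B, 9:+C, 10:+B, 11:-C, 12:-C, 13:+C
Rule 2 (two of three consecutive points beyond the same 2σ limit) is satisfied at point 3.

rule 2 at point 3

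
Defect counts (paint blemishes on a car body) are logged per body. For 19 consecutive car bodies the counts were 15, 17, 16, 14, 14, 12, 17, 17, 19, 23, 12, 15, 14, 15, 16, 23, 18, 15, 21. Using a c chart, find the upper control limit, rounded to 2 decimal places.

28.65

c̄ = (15 + 17 + 16 + 14 + 14 + 12 + 17 + 17 + 19 + 23 + 12 + 15 + 14 + 15 + 16 + 23 + 18 + 15 + 21) / 19 = 313 / 19 = 16.4737
UCL = c̄ + 3√c̄ = 16.4737 + 3 × √16.4737 = 16.4737 + 3 × 4.0588 = 28.6500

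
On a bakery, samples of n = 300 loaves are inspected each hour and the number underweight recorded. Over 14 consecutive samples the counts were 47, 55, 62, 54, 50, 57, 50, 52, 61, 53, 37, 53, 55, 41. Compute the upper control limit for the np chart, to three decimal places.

p̄ = Σdᵢ / (k·n) = 727 / (14 × 300) = 0.17310
UCL = np̄ + 3·√(np̄(1−p̄)) = 51.9286 + 3 × √(51.9286×0.82690) = 51.9286 + 3 × 6.5529 = 71.5872

71.587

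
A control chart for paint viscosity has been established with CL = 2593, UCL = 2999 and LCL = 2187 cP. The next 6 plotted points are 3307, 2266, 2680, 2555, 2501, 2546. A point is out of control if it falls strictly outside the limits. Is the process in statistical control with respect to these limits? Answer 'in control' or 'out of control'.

Compare each point to [2187, 2999]: sample 1 = 3307 > UCL.

out of control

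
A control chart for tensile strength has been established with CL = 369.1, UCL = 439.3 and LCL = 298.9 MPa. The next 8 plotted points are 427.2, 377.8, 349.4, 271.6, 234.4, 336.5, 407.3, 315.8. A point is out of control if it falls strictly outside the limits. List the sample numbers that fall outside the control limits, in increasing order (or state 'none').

4, 5

Compare each point to [298.9, 439.3]: sample 4 = 271.6 < LCL; sample 5 = 234.4 < LCL.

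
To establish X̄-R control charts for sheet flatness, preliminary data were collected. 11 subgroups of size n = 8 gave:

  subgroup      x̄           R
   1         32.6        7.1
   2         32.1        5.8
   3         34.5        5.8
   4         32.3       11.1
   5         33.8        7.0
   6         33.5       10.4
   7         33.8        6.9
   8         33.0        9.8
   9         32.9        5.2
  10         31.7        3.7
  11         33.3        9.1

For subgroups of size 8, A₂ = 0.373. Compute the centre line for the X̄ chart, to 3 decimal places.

X̄̄ = (32.6 + 32.1 + 34.5 + 32.3 + 33.8 + 33.5 + 33.8 + 33.0 + 32.9 + 31.7 + 33.3) / 11 = 363.5000 / 11 = 33.0455
CL = X̄̄ = 33.0455

33.045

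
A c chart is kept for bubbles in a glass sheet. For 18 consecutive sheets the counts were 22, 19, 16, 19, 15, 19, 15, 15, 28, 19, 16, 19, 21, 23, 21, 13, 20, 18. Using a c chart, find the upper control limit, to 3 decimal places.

31.778

c̄ = (22 + 19 + 16 + 19 + 15 + 19 + 15 + 15 + 28 + 19 + 16 + 19 + 21 + 23 + 21 + 13 + 20 + 18) / 18 = 338 / 18 = 18.7778
UCL = c̄ + 3√c̄ = 18.7778 + 3 × √18.7778 = 18.7778 + 3 × 4.3333 = 31.7778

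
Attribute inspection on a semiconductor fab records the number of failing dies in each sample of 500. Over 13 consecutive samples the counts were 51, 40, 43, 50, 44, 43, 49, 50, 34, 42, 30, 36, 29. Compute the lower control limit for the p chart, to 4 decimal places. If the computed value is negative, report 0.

0.0462

p̄ = Σdᵢ / (k·n) = 541 / (13 × 500) = 0.08323
LCL = p̄ − 3·√(p̄(1−p̄)/n) = 0.08323 − 3 × 0.01235 = 0.04617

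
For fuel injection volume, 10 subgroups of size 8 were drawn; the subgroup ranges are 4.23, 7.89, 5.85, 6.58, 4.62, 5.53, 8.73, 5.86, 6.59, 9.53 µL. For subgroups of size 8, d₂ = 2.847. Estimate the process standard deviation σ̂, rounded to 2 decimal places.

R̄ = (4.23 + 7.89 + 5.85 + 6.58 + 4.62 + 5.53 + 8.73 + 5.86 + 6.59 + 9.53) / 10 = 6.5410
σ̂ = R̄ / d₂ = 6.5410 / 2.847 = 2.2975

2.30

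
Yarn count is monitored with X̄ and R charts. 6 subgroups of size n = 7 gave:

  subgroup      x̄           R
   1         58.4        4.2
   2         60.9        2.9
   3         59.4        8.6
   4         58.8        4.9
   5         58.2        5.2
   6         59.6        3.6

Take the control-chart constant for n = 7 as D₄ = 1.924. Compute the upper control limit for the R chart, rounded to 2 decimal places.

R̄ = (4.2 + 2.9 + 8.6 + 4.9 + 5.2 + 3.6) / 6 = 29.4000 / 6 = 4.9000
UCL_R = D₄·R̄ = 1.924 × 4.9000 = 9.4276

9.43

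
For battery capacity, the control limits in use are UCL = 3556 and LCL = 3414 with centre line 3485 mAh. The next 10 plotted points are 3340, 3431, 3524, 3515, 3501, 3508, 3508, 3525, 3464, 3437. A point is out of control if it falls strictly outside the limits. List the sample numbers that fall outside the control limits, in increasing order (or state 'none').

1

Compare each point to [3414, 3556]: sample 1 = 3340 < LCL.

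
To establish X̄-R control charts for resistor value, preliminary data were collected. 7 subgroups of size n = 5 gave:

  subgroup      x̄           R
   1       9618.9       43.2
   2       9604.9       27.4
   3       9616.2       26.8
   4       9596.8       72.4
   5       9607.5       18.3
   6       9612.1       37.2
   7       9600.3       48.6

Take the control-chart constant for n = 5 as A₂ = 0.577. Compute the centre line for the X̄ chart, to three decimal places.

9608.100

X̄̄ = (9618.9 + 9604.9 + 9616.2 + 9596.8 + 9607.5 + 9612.1 + 9600.3) / 7 = 67256.7000 / 7 = 9608.1000
CL = X̄̄ = 9608.1000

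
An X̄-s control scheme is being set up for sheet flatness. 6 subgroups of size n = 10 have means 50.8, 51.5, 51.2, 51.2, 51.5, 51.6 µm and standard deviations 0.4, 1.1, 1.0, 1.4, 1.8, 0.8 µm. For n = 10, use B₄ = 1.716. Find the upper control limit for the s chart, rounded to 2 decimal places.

1.86

s̄ = (0.4 + 1.1 + 1.0 + 1.4 + 1.8 + 0.8) / 6 = 1.0833
UCL_s = B₄·s̄ = 1.716 × 1.0833 = 1.8590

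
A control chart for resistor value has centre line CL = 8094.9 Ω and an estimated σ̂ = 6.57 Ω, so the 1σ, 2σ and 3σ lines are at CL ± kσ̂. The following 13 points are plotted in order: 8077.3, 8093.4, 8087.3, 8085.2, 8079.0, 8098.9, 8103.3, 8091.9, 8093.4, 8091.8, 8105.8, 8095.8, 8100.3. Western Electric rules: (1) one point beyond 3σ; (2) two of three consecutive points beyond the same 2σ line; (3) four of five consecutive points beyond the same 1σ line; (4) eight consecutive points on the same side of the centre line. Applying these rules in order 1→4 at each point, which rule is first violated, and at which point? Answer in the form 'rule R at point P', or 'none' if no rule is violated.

Zone of each point (C = within 1σ̂, B = 1σ̂–2σ̂, A = 2σ̂–3σ̂, * = beyond 3σ̂; sign = side of CL): 1:-A, 2:-C, 3:-B, 4:-B, 5:-A, 6:+C, 7:+B, 8:-C, 9:-C, 10:-C, 11:+B, 12:+C, 13:+C
Rule 3 (four of five consecutive points beyond the same 1σ limit) is satisfied at point 5.

rule 3 at point 5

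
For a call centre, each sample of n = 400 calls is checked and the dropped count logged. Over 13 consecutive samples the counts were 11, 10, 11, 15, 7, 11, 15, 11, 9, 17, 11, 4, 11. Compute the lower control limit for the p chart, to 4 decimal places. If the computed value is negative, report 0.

0.0030

p̄ = Σdᵢ / (k·n) = 143 / (13 × 400) = 0.02750
LCL = p̄ − 3·√(p̄(1−p̄)/n) = 0.02750 − 3 × 0.00818 = 0.00297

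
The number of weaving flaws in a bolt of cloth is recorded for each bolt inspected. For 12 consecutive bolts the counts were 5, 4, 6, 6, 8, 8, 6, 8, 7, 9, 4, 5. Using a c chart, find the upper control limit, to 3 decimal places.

c̄ = (5 + 4 + 6 + 6 + 8 + 8 + 6 + 8 + 7 + 9 + 4 + 5) / 12 = 76 / 12 = 6.3333
UCL = c̄ + 3√c̄ = 6.3333 + 3 × √6.3333 = 6.3333 + 3 × 2.5166 = 13.8832

13.883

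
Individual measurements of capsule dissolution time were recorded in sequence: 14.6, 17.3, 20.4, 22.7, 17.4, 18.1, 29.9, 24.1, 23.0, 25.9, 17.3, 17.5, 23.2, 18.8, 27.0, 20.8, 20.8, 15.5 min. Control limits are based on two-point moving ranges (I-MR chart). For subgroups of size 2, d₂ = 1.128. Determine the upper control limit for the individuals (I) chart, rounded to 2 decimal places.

X̄ = (14.6 + 17.3 + 20.4 + 22.7 + 17.4 + 18.1 + 29.9 + 24.1 + 23.0 + 25.9 + 17.3 + 17.5 + 23.2 + 18.8 + 27.0 + 20.8 + 20.8 + 15.5) / 18 = 20.7944
Moving ranges: 2.7, 3.1, 2.3, 5.3, 0.7, 11.8, 5.8, 1.1, 2.9, 8.6, 0.2, 5.7, 4.4, 8.2, 6.2, 0.0, 5.3; M̄R̄ = 74.3000 / 17 = 4.3706
UCL = X̄ + 3·M̄R̄/d₂ = 20.7944 + 3 × 4.3706 / 1.128 = 32.4183

32.42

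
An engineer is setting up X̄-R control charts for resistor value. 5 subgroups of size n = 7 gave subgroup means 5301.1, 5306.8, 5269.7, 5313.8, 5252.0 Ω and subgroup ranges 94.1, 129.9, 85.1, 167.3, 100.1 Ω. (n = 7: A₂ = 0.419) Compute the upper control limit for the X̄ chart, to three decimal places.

5336.991

X̄̄ = (5301.1 + 5306.8 + 5269.7 + 5313.8 + 5252.0) / 5 = 26443.4000 / 5 = 5288.6800
R̄ = (94.1 + 129.9 + 85.1 + 167.3 + 100.1) / 5 = 576.5000 / 5 = 115.3000
UCL = X̄̄ + A₂·R̄ = 5288.6800 + 0.419 × 115.3000 = 5336.9907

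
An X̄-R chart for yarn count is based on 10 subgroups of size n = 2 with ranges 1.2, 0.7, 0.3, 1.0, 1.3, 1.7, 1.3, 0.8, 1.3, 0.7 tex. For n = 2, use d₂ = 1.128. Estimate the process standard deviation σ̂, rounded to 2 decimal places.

0.91

R̄ = (1.2 + 0.7 + 0.3 + 1.0 + 1.3 + 1.7 + 1.3 + 0.8 + 1.3 + 0.7) / 10 = 1.0300
σ̂ = R̄ / d₂ = 1.0300 / 1.128 = 0.9131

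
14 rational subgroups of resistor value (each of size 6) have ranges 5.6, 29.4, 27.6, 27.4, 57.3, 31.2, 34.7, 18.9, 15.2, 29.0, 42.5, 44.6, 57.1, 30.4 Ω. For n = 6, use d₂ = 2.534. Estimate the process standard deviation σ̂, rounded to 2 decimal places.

12.71

R̄ = (5.6 + 29.4 + 27.6 + 27.4 + 57.3 + 31.2 + 34.7 + 18.9 + 15.2 + 29.0 + 42.5 + 44.6 + 57.1 + 30.4) / 14 = 32.2071
σ̂ = R̄ / d₂ = 32.2071 / 2.534 = 12.7100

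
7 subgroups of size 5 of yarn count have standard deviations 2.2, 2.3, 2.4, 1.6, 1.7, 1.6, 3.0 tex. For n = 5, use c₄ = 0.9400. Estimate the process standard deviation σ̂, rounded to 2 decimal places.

s̄ = (2.2 + 2.3 + 2.4 + 1.6 + 1.7 + 1.6 + 3.0) / 7 = 2.1143
σ̂ = s̄ / c₄ = 2.1143 / 0.9400 = 2.2492

2.25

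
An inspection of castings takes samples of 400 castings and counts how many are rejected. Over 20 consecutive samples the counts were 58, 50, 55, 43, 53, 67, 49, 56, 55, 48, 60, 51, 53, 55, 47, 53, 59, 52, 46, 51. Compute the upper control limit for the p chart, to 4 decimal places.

0.1835

p̄ = Σdᵢ / (k·n) = 1061 / (20 × 400) = 0.13262
UCL = p̄ + 3·√(p̄(1−p̄)/n) = 0.13262 + 3 × √(0.13262×0.86738/400) = 0.13262 + 3 × 0.01696 = 0.18350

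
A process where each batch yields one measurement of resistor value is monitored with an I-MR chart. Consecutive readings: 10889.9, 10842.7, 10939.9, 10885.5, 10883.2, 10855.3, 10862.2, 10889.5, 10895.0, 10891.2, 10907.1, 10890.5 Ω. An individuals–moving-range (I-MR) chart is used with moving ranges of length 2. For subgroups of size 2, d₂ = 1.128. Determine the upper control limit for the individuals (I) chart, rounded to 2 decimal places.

10959.74

X̄ = (10889.9 + 10842.7 + 10939.9 + 10885.5 + 10883.2 + 10855.3 + 10862.2 + 10889.5 + 10895.0 + 10891.2 + 10907.1 + 10890.5) / 12 = 10886.0000
Moving ranges: 47.2, 97.2, 54.4, 2.3, 27.9, 6.9, 27.3, 5.5, 3.8, 15.9, 16.6; M̄R̄ = 305.0000 / 11 = 27.7273
UCL = X̄ + 3·M̄R̄/d₂ = 10886.0000 + 3 × 27.7273 / 1.128 = 10959.7427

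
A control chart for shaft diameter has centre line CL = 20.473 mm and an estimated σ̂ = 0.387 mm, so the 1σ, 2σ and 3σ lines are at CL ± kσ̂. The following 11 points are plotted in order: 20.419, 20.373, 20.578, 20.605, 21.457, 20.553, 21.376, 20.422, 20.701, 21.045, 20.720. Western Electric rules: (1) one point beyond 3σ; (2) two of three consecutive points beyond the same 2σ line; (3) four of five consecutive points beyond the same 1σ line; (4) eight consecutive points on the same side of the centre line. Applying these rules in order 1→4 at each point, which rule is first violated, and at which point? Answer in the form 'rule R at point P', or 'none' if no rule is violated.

rule 2 at point 7

Zone of each point (C = within 1σ̂, B = 1σ̂–2σ̂, A = 2σ̂–3σ̂, * = beyond 3σ̂; sign = side of CL): 1:-C, 2:-C, 3:+C, 4:+C, 5:+A, 6:+C, 7:+A, 8:-C, 9:+C, 10:+B, 11:+C
Rule 2 (two of three consecutive points beyond the same 2σ limit) is satisfied at point 7.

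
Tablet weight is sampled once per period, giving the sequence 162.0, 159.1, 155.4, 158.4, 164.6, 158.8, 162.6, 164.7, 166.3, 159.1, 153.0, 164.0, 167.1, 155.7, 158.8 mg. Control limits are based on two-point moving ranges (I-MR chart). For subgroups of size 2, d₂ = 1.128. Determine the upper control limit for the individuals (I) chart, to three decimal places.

174.128

X̄ = (162.0 + 159.1 + 155.4 + 158.4 + 164.6 + 158.8 + 162.6 + 164.7 + 166.3 + 159.1 + 153.0 + 164.0 + 167.1 + 155.7 + 158.8) / 15 = 160.6400
Moving ranges: 2.9, 3.7, 3.0, 6.2, 5.8, 3.8, 2.1, 1.6, 7.2, 6.1, 11.0, 3.1, 11.4, 3.1; M̄R̄ = 71.0000 / 14 = 5.0714
UCL = X̄ + 3·M̄R̄/d₂ = 160.6400 + 3 × 5.0714 / 1.128 = 174.1278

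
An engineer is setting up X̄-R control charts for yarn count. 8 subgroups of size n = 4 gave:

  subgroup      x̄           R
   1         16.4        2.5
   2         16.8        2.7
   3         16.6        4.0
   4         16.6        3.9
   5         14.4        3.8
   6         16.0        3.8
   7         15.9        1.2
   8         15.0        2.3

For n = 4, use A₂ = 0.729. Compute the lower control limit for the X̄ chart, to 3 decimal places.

X̄̄ = (16.4 + 16.8 + 16.6 + 16.6 + 14.4 + 16.0 + 15.9 + 15.0) / 8 = 127.7000 / 8 = 15.9625
R̄ = (2.5 + 2.7 + 4.0 + 3.9 + 3.8 + 3.8 + 1.2 + 2.3) / 8 = 24.2000 / 8 = 3.0250
LCL = X̄̄ − A₂·R̄ = 15.9625 − 0.729 × 3.0250 = 13.7573

13.757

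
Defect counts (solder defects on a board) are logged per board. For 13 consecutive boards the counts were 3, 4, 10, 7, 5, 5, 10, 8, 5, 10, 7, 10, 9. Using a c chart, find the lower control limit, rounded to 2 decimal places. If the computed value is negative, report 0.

c̄ = (3 + 4 + 10 + 7 + 5 + 5 + 10 + 8 + 5 + 10 + 7 + 10 + 9) / 13 = 93 / 13 = 7.1538
LCL = c̄ − 3√c̄ = 7.1538 − 3 × 2.6747 = -0.8702 → 0 (cannot be negative)

0.00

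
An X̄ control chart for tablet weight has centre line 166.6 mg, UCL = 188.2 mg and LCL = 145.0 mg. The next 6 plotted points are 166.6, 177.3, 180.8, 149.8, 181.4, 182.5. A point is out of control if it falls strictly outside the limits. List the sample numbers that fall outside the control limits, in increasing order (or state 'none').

none

All 6 points lie within [145.0, 188.2].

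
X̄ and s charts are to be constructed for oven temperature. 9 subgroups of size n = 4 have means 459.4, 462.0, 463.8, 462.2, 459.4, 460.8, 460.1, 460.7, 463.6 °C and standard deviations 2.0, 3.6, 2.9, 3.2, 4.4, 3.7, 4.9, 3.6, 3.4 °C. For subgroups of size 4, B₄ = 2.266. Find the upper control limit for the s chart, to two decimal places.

7.98

s̄ = (2.0 + 3.6 + 2.9 + 3.2 + 4.4 + 3.7 + 4.9 + 3.6 + 3.4) / 9 = 3.5222
UCL_s = B₄·s̄ = 2.266 × 3.5222 = 7.9814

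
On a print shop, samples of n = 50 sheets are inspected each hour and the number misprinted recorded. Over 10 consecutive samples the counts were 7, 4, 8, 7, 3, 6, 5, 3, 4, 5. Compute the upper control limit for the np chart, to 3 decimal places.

11.676

p̄ = Σdᵢ / (k·n) = 52 / (10 × 50) = 0.10400
UCL = np̄ + 3·√(np̄(1−p̄)) = 5.2000 + 3 × √(5.2000×0.89600) = 5.2000 + 3 × 2.1585 = 11.6756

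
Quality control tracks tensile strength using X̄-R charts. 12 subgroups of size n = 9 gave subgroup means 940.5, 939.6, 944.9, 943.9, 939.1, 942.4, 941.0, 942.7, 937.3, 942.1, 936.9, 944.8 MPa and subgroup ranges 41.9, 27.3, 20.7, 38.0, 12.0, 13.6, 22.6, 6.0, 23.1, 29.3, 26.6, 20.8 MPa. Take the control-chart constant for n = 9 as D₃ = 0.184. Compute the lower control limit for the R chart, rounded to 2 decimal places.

R̄ = (41.9 + 27.3 + 20.7 + 38.0 + 12.0 + 13.6 + 22.6 + 6.0 + 23.1 + 29.3 + 26.6 + 20.8) / 12 = 281.9000 / 12 = 23.4917
LCL_R = D₃·R̄ = 0.184 × 23.4917 = 4.3225

4.32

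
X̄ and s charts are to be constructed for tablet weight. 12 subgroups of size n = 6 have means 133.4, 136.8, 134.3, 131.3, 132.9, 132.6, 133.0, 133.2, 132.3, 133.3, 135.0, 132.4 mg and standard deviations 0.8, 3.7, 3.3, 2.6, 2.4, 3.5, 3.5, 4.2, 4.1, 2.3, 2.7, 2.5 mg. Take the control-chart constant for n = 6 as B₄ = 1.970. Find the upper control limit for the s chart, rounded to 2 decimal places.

5.84

s̄ = (0.8 + 3.7 + 3.3 + 2.6 + 2.4 + 3.5 + 3.5 + 4.2 + 4.1 + 2.3 + 2.7 + 2.5) / 12 = 2.9667
UCL_s = B₄·s̄ = 1.970 × 2.9667 = 5.8443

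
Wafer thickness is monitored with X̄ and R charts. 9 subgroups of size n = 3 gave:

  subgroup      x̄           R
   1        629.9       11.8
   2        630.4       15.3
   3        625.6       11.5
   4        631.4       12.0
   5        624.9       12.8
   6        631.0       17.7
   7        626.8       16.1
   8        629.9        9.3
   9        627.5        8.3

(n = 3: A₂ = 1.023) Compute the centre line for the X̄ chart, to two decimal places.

X̄̄ = (629.9 + 630.4 + 625.6 + 631.4 + 624.9 + 631.0 + 626.8 + 629.9 + 627.5) / 9 = 5657.4000 / 9 = 628.6000
CL = X̄̄ = 628.6000

628.60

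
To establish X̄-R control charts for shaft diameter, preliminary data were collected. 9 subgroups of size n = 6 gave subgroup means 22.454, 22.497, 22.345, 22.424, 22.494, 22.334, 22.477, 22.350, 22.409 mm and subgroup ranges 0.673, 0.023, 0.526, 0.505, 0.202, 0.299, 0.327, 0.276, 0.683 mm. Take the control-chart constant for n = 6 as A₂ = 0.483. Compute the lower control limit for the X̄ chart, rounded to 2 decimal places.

X̄̄ = (22.454 + 22.497 + 22.345 + 22.424 + 22.494 + 22.334 + 22.477 + 22.350 + 22.409) / 9 = 201.7840 / 9 = 22.4204
R̄ = (0.673 + 0.023 + 0.526 + 0.505 + 0.202 + 0.299 + 0.327 + 0.276 + 0.683) / 9 = 3.5140 / 9 = 0.3904
LCL = X̄̄ − A₂·R̄ = 22.4204 − 0.483 × 0.3904 = 22.2319

22.23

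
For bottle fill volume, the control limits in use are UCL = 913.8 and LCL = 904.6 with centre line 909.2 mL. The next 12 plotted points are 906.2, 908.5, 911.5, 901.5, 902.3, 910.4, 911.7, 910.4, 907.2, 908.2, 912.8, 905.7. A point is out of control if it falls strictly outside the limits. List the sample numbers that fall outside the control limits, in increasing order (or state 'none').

4, 5

Compare each point to [904.6, 913.8]: sample 4 = 901.5 < LCL; sample 5 = 902.3 < LCL.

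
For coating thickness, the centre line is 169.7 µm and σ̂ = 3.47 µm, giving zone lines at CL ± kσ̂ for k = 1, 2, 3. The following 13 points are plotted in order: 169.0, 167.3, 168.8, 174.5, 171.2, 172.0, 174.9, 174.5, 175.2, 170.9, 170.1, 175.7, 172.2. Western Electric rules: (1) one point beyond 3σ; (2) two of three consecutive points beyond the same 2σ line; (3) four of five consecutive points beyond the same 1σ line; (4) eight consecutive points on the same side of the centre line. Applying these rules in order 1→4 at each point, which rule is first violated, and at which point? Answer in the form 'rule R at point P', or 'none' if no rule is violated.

rule 4 at point 11

Zone of each point (C = within 1σ̂, B = 1σ̂–2σ̂, A = 2σ̂–3σ̂, * = beyond 3σ̂; sign = side of CL): 1:-C, 2:-C, 3:-C, 4:+B, 5:+C, 6:+C, 7:+B, 8:+B, 9:+B, 10:+C, 11:+C, 12:+B, 13:+C
Rule 4 (eight consecutive points on the same side of the centre line) is satisfied at point 11.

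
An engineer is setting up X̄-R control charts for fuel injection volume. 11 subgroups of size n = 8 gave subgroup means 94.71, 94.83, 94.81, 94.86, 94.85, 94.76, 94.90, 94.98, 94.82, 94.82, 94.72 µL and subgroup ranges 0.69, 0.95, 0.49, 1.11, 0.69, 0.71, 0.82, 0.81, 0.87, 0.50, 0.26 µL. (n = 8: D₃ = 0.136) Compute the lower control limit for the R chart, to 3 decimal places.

R̄ = (0.69 + 0.95 + 0.49 + 1.11 + 0.69 + 0.71 + 0.82 + 0.81 + 0.87 + 0.50 + 0.26) / 11 = 7.9000 / 11 = 0.7182
LCL_R = D₃·R̄ = 0.136 × 0.7182 = 0.0977

0.098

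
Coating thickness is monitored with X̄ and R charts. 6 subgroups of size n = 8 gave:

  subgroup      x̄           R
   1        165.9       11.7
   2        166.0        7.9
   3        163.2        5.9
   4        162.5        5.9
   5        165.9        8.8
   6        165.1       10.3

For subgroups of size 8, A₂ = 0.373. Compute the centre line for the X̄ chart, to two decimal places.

X̄̄ = (165.9 + 166.0 + 163.2 + 162.5 + 165.9 + 165.1) / 6 = 988.6000 / 6 = 164.7667
CL = X̄̄ = 164.7667

164.77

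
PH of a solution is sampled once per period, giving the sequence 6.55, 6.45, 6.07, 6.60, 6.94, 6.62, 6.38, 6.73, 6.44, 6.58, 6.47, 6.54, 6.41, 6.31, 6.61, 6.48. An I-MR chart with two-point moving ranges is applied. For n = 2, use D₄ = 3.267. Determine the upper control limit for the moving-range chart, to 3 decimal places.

Moving ranges: 0.10, 0.38, 0.53, 0.34, 0.32, 0.24, 0.35, 0.29, 0.14, 0.11, 0.07, 0.13, 0.10, 0.30, 0.13; M̄R̄ = 3.5300 / 15 = 0.2353
UCL_MR = D₄·M̄R̄ = 3.267 × 0.2353 = 0.7688

0.769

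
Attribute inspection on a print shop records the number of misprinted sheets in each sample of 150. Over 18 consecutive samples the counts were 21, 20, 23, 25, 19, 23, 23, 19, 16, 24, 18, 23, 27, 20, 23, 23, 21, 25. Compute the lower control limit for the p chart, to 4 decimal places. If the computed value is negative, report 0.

p̄ = Σdᵢ / (k·n) = 393 / (18 × 150) = 0.14556
LCL = p̄ − 3·√(p̄(1−p̄)/n) = 0.14556 − 3 × 0.02879 = 0.05917

0.0592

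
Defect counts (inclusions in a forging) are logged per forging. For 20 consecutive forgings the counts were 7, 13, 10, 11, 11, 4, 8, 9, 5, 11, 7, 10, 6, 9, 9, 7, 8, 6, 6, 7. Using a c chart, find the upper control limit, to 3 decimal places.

16.791

c̄ = (7 + 13 + 10 + 11 + 11 + 4 + 8 + 9 + 5 + 11 + 7 + 10 + 6 + 9 + 9 + 7 + 8 + 6 + 6 + 7) / 20 = 164 / 20 = 8.2000
UCL = c̄ + 3√c̄ = 8.2000 + 3 × √8.2000 = 8.2000 + 3 × 2.8636 = 16.7907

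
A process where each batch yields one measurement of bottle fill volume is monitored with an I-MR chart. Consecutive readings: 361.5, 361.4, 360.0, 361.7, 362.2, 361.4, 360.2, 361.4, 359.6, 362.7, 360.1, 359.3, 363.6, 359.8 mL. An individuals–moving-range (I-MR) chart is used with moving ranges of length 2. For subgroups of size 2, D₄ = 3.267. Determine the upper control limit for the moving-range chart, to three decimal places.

5.855

Moving ranges: 0.1, 1.4, 1.7, 0.5, 0.8, 1.2, 1.2, 1.8, 3.1, 2.6, 0.8, 4.3, 3.8; M̄R̄ = 23.3000 / 13 = 1.7923
UCL_MR = D₄·M̄R̄ = 3.267 × 1.7923 = 5.8555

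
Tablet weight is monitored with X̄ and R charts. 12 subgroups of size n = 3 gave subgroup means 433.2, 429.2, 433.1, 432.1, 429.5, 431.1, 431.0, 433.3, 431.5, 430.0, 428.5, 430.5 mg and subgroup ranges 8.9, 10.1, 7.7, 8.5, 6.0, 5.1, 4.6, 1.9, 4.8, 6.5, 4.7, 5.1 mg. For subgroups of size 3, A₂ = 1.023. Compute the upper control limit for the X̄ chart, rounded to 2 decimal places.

437.38

X̄̄ = (433.2 + 429.2 + 433.1 + 432.1 + 429.5 + 431.1 + 431.0 + 433.3 + 431.5 + 430.0 + 428.5 + 430.5) / 12 = 5173.0000 / 12 = 431.0833
R̄ = (8.9 + 10.1 + 7.7 + 8.5 + 6.0 + 5.1 + 4.6 + 1.9 + 4.8 + 6.5 + 4.7 + 5.1) / 12 = 73.9000 / 12 = 6.1583
UCL = X̄̄ + A₂·R̄ = 431.0833 + 1.023 × 6.1583 = 437.3833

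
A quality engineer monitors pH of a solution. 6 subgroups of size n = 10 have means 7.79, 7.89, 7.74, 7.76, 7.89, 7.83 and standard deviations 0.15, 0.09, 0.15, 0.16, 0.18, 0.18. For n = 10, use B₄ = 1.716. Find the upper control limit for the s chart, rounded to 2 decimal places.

0.26

s̄ = (0.15 + 0.09 + 0.15 + 0.16 + 0.18 + 0.18) / 6 = 0.1517
UCL_s = B₄·s̄ = 1.716 × 0.1517 = 0.2603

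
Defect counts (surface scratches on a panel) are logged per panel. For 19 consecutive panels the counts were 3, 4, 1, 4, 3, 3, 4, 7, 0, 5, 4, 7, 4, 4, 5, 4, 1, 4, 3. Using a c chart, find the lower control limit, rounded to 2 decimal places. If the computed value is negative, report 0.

c̄ = (3 + 4 + 1 + 4 + 3 + 3 + 4 + 7 + 0 + 5 + 4 + 7 + 4 + 4 + 5 + 4 + 1 + 4 + 3) / 19 = 70 / 19 = 3.6842
LCL = c̄ − 3√c̄ = 3.6842 − 3 × 1.9194 = -2.0741 → 0 (cannot be negative)

0.00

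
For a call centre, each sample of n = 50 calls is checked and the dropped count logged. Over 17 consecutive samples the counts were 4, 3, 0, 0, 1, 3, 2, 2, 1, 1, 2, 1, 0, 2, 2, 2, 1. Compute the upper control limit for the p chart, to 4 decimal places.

0.1062

p̄ = Σdᵢ / (k·n) = 27 / (17 × 50) = 0.03176
UCL = p̄ + 3·√(p̄(1−p̄)/n) = 0.03176 + 3 × √(0.03176×0.96824/50) = 0.03176 + 3 × 0.02480 = 0.10617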